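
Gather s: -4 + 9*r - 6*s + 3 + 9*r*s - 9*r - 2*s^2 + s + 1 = -2*s^2 + s*(9*r - 5)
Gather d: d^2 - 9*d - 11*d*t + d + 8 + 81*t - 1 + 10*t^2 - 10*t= d^2 + d*(-11*t - 8) + 10*t^2 + 71*t + 7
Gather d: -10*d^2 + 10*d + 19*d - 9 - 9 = -10*d^2 + 29*d - 18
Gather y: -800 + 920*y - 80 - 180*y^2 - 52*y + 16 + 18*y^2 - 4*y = -162*y^2 + 864*y - 864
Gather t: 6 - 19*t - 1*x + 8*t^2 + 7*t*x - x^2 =8*t^2 + t*(7*x - 19) - x^2 - x + 6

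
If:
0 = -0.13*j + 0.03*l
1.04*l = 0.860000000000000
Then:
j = 0.19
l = 0.83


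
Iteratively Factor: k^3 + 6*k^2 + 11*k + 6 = (k + 3)*(k^2 + 3*k + 2) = (k + 2)*(k + 3)*(k + 1)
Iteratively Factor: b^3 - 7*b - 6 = (b + 2)*(b^2 - 2*b - 3) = (b + 1)*(b + 2)*(b - 3)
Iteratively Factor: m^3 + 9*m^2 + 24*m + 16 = (m + 4)*(m^2 + 5*m + 4) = (m + 1)*(m + 4)*(m + 4)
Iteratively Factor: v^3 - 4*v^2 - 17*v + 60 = (v - 3)*(v^2 - v - 20) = (v - 3)*(v + 4)*(v - 5)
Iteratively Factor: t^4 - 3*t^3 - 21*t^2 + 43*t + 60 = (t - 3)*(t^3 - 21*t - 20) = (t - 3)*(t + 4)*(t^2 - 4*t - 5) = (t - 5)*(t - 3)*(t + 4)*(t + 1)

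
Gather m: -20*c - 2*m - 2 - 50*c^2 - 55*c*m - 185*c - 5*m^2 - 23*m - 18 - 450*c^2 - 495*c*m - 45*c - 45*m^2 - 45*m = -500*c^2 - 250*c - 50*m^2 + m*(-550*c - 70) - 20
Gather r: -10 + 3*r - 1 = 3*r - 11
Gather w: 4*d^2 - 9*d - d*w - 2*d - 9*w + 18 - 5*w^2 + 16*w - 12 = 4*d^2 - 11*d - 5*w^2 + w*(7 - d) + 6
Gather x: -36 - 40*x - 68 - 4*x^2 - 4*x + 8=-4*x^2 - 44*x - 96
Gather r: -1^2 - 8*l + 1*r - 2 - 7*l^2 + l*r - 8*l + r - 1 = -7*l^2 - 16*l + r*(l + 2) - 4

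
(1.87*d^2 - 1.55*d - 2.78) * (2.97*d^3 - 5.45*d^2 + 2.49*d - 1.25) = 5.5539*d^5 - 14.795*d^4 + 4.8472*d^3 + 8.954*d^2 - 4.9847*d + 3.475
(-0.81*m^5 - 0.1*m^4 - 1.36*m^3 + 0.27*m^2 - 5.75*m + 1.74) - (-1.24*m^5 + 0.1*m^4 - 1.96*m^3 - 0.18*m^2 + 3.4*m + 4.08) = 0.43*m^5 - 0.2*m^4 + 0.6*m^3 + 0.45*m^2 - 9.15*m - 2.34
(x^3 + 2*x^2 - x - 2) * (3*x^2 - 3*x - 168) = 3*x^5 + 3*x^4 - 177*x^3 - 339*x^2 + 174*x + 336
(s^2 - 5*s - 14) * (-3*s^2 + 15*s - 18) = -3*s^4 + 30*s^3 - 51*s^2 - 120*s + 252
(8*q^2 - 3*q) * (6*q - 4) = 48*q^3 - 50*q^2 + 12*q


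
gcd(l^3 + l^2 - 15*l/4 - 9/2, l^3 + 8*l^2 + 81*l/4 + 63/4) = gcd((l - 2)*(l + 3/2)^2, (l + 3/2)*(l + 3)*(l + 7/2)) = l + 3/2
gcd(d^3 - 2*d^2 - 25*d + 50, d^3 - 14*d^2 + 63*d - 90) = d - 5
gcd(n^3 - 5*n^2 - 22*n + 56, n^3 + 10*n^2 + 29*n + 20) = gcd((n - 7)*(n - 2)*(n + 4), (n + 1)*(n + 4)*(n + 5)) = n + 4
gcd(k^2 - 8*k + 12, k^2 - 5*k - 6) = k - 6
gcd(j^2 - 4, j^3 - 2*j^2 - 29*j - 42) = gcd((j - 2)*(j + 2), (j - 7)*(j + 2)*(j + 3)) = j + 2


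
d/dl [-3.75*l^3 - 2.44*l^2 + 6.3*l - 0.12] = -11.25*l^2 - 4.88*l + 6.3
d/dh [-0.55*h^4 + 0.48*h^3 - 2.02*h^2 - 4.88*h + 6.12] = -2.2*h^3 + 1.44*h^2 - 4.04*h - 4.88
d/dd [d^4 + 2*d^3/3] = d^2*(4*d + 2)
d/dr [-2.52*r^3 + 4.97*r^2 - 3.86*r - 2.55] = -7.56*r^2 + 9.94*r - 3.86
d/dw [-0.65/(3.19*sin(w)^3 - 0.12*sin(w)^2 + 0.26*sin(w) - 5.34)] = (6.2205*sin(w)^2 - 0.156*sin(w) + 0.169)*cos(w)/(3.19*sin(w)^3 - 0.12*sin(w)^2 + 0.26*sin(w) - 5.34)^2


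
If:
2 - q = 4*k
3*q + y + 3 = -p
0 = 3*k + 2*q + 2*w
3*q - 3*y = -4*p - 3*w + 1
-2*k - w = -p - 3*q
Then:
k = 2/5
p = -7/5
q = 2/5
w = -1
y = -14/5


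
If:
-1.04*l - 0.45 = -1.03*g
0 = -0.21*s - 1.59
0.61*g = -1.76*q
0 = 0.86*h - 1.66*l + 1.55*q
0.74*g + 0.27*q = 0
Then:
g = 0.00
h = -0.84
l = -0.43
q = 0.00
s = -7.57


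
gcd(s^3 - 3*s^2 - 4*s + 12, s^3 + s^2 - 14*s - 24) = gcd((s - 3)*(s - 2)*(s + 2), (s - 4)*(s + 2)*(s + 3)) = s + 2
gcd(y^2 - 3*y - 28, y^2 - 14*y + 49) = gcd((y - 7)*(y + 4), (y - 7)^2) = y - 7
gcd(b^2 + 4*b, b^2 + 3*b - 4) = b + 4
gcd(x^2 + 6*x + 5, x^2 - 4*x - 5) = x + 1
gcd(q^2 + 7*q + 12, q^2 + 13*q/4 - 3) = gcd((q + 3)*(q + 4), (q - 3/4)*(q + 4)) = q + 4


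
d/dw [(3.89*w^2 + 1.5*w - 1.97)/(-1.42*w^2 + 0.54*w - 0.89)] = (4.2306*w^2 - 12.519*w - 0.2712)/(2.0164*w^4 - 1.5336*w^3 + 2.8192*w^2 - 0.9612*w + 0.7921)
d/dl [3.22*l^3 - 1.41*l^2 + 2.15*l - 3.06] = 9.66*l^2 - 2.82*l + 2.15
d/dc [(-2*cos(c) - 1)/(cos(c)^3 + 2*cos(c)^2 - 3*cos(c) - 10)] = -(-7*sin(c)^2 + 7*cos(c) + cos(3*c) + 24)*sin(c)/((cos(c) - 2)^2*(-sin(c)^2 + 4*cos(c) + 6)^2)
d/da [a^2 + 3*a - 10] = 2*a + 3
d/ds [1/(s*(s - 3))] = (3 - 2*s)/(s^2*(s^2 - 6*s + 9))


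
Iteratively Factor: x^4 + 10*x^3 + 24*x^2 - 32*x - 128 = (x + 4)*(x^3 + 6*x^2 - 32) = (x + 4)^2*(x^2 + 2*x - 8) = (x + 4)^3*(x - 2)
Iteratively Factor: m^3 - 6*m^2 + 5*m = (m - 1)*(m^2 - 5*m) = m*(m - 1)*(m - 5)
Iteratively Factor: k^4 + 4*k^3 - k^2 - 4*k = (k)*(k^3 + 4*k^2 - k - 4) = k*(k + 1)*(k^2 + 3*k - 4) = k*(k + 1)*(k + 4)*(k - 1)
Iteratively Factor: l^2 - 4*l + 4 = (l - 2)*(l - 2)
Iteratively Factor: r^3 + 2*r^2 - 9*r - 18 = (r + 2)*(r^2 - 9) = (r + 2)*(r + 3)*(r - 3)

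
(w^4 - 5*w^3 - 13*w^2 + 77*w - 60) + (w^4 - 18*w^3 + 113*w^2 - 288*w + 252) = 2*w^4 - 23*w^3 + 100*w^2 - 211*w + 192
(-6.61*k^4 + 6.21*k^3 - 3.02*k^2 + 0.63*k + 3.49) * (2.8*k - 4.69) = -18.508*k^5 + 48.3889*k^4 - 37.5809*k^3 + 15.9278*k^2 + 6.8173*k - 16.3681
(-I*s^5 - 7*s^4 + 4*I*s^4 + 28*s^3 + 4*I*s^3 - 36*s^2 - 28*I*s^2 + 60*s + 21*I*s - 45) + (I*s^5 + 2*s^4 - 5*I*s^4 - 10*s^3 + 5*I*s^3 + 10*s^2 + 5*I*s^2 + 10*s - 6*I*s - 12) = -5*s^4 - I*s^4 + 18*s^3 + 9*I*s^3 - 26*s^2 - 23*I*s^2 + 70*s + 15*I*s - 57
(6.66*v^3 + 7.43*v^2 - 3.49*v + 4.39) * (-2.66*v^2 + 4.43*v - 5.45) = -17.7156*v^5 + 9.74*v^4 + 5.90129999999999*v^3 - 67.6316*v^2 + 38.4682*v - 23.9255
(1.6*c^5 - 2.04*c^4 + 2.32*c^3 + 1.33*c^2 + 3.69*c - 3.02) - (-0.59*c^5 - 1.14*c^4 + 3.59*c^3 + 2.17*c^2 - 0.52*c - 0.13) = 2.19*c^5 - 0.9*c^4 - 1.27*c^3 - 0.84*c^2 + 4.21*c - 2.89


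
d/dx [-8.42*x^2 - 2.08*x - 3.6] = -16.84*x - 2.08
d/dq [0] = 0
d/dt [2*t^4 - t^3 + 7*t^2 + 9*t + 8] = 8*t^3 - 3*t^2 + 14*t + 9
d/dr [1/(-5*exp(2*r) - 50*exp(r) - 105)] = 2*(exp(r) + 5)*exp(r)/(5*(exp(2*r) + 10*exp(r) + 21)^2)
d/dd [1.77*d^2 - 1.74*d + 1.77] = 3.54*d - 1.74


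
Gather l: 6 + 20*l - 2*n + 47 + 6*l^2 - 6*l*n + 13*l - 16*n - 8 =6*l^2 + l*(33 - 6*n) - 18*n + 45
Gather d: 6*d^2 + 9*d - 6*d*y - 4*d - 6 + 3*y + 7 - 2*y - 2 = 6*d^2 + d*(5 - 6*y) + y - 1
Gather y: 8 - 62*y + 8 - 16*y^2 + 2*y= -16*y^2 - 60*y + 16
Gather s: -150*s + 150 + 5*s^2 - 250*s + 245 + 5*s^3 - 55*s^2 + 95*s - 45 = 5*s^3 - 50*s^2 - 305*s + 350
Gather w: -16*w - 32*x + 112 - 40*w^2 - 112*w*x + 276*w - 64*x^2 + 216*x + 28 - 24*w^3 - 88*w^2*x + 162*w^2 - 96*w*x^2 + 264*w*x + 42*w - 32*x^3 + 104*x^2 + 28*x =-24*w^3 + w^2*(122 - 88*x) + w*(-96*x^2 + 152*x + 302) - 32*x^3 + 40*x^2 + 212*x + 140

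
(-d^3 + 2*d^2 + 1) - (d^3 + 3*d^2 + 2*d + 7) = -2*d^3 - d^2 - 2*d - 6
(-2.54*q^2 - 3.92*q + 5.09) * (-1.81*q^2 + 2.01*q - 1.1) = 4.5974*q^4 + 1.9898*q^3 - 14.2981*q^2 + 14.5429*q - 5.599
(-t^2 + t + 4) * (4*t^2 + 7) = -4*t^4 + 4*t^3 + 9*t^2 + 7*t + 28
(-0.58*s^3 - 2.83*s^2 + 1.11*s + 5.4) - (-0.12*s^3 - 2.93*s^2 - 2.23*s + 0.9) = -0.46*s^3 + 0.1*s^2 + 3.34*s + 4.5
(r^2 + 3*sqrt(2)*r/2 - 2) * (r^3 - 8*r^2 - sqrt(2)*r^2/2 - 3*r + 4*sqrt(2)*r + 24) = r^5 - 8*r^4 + sqrt(2)*r^4 - 8*sqrt(2)*r^3 - 13*r^3/2 - 7*sqrt(2)*r^2/2 + 52*r^2 + 6*r + 28*sqrt(2)*r - 48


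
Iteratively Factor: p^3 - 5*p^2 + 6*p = (p - 2)*(p^2 - 3*p) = (p - 3)*(p - 2)*(p)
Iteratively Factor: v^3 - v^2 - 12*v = (v - 4)*(v^2 + 3*v) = (v - 4)*(v + 3)*(v)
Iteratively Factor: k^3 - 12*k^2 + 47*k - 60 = (k - 4)*(k^2 - 8*k + 15) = (k - 5)*(k - 4)*(k - 3)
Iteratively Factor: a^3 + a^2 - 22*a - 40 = (a - 5)*(a^2 + 6*a + 8) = (a - 5)*(a + 4)*(a + 2)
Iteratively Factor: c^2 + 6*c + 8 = (c + 4)*(c + 2)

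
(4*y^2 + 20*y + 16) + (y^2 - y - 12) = 5*y^2 + 19*y + 4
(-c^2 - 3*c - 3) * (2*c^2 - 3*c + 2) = -2*c^4 - 3*c^3 + c^2 + 3*c - 6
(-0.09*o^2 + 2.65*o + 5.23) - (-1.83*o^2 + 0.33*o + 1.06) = 1.74*o^2 + 2.32*o + 4.17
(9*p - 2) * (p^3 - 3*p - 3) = 9*p^4 - 2*p^3 - 27*p^2 - 21*p + 6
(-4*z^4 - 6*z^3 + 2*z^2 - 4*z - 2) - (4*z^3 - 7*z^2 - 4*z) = -4*z^4 - 10*z^3 + 9*z^2 - 2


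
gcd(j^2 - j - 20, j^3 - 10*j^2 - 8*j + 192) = j + 4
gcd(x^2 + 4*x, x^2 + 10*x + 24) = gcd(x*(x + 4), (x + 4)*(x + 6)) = x + 4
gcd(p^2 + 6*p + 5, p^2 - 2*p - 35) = p + 5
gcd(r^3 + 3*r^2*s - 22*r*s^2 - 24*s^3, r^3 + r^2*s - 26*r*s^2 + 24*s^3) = r^2 + 2*r*s - 24*s^2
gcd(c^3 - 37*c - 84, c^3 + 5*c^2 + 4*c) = c + 4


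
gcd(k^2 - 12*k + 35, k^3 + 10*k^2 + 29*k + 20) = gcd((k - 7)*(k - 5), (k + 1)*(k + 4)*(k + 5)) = 1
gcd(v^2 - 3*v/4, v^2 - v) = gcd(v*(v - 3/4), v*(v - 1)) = v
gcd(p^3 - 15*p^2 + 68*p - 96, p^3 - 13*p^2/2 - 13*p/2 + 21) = 1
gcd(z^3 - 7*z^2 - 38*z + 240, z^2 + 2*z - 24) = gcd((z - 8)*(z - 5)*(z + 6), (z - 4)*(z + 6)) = z + 6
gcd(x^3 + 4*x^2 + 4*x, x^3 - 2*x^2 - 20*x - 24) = x^2 + 4*x + 4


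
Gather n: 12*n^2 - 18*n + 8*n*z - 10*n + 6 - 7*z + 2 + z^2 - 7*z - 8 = 12*n^2 + n*(8*z - 28) + z^2 - 14*z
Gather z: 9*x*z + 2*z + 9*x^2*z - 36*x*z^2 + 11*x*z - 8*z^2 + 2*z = z^2*(-36*x - 8) + z*(9*x^2 + 20*x + 4)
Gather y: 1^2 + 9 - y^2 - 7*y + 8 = -y^2 - 7*y + 18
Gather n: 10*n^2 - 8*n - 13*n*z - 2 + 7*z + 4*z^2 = 10*n^2 + n*(-13*z - 8) + 4*z^2 + 7*z - 2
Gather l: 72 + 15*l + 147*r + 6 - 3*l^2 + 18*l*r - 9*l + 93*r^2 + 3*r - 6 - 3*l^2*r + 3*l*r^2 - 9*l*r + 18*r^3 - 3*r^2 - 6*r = l^2*(-3*r - 3) + l*(3*r^2 + 9*r + 6) + 18*r^3 + 90*r^2 + 144*r + 72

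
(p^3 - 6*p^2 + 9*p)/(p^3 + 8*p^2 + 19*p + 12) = p*(p^2 - 6*p + 9)/(p^3 + 8*p^2 + 19*p + 12)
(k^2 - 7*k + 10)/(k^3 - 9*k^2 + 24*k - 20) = 1/(k - 2)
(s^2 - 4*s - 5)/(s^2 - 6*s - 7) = (s - 5)/(s - 7)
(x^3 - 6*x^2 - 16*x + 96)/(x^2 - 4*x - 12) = (x^2 - 16)/(x + 2)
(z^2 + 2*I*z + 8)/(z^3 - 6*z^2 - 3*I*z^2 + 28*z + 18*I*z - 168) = (z - 2*I)/(z^2 - z*(6 + 7*I) + 42*I)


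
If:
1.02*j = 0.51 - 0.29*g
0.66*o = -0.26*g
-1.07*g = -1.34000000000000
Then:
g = 1.25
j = 0.14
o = -0.49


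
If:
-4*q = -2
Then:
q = 1/2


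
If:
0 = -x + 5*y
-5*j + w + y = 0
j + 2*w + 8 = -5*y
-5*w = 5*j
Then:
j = -8/29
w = 8/29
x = -240/29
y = -48/29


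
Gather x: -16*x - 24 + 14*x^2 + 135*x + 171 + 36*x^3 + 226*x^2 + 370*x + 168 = 36*x^3 + 240*x^2 + 489*x + 315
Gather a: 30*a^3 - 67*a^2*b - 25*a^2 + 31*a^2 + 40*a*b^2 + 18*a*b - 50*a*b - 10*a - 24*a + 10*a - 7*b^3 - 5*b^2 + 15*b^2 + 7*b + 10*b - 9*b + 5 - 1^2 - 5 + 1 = 30*a^3 + a^2*(6 - 67*b) + a*(40*b^2 - 32*b - 24) - 7*b^3 + 10*b^2 + 8*b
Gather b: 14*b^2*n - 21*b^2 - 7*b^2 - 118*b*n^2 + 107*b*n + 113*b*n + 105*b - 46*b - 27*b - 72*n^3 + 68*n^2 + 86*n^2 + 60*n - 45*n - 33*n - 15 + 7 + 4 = b^2*(14*n - 28) + b*(-118*n^2 + 220*n + 32) - 72*n^3 + 154*n^2 - 18*n - 4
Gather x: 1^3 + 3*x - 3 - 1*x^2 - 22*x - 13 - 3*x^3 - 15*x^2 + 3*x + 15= -3*x^3 - 16*x^2 - 16*x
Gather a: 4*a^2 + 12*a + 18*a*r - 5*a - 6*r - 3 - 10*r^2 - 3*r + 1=4*a^2 + a*(18*r + 7) - 10*r^2 - 9*r - 2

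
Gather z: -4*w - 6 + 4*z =-4*w + 4*z - 6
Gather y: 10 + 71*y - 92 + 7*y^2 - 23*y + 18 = 7*y^2 + 48*y - 64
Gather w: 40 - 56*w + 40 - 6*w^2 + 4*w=-6*w^2 - 52*w + 80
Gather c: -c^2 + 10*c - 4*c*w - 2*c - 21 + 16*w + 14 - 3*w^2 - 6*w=-c^2 + c*(8 - 4*w) - 3*w^2 + 10*w - 7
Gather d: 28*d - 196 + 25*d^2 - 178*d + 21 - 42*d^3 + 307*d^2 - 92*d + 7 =-42*d^3 + 332*d^2 - 242*d - 168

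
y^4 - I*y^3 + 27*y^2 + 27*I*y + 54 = (y - 6*I)*(y - I)*(y + 3*I)^2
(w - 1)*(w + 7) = w^2 + 6*w - 7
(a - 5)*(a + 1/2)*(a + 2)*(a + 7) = a^4 + 9*a^3/2 - 29*a^2 - 171*a/2 - 35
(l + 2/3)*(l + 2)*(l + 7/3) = l^3 + 5*l^2 + 68*l/9 + 28/9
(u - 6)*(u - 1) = u^2 - 7*u + 6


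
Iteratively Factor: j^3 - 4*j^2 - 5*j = (j)*(j^2 - 4*j - 5) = j*(j + 1)*(j - 5)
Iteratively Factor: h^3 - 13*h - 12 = (h + 1)*(h^2 - h - 12) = (h + 1)*(h + 3)*(h - 4)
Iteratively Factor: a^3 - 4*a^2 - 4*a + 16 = (a - 2)*(a^2 - 2*a - 8) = (a - 2)*(a + 2)*(a - 4)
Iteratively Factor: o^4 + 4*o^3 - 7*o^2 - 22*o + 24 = (o + 3)*(o^3 + o^2 - 10*o + 8) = (o + 3)*(o + 4)*(o^2 - 3*o + 2) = (o - 1)*(o + 3)*(o + 4)*(o - 2)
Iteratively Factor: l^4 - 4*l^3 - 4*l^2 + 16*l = (l)*(l^3 - 4*l^2 - 4*l + 16) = l*(l - 2)*(l^2 - 2*l - 8) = l*(l - 4)*(l - 2)*(l + 2)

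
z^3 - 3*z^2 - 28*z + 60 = (z - 6)*(z - 2)*(z + 5)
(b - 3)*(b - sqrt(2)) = b^2 - 3*b - sqrt(2)*b + 3*sqrt(2)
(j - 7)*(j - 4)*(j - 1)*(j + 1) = j^4 - 11*j^3 + 27*j^2 + 11*j - 28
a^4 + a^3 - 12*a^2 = a^2*(a - 3)*(a + 4)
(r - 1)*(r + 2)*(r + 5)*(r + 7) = r^4 + 13*r^3 + 45*r^2 + 11*r - 70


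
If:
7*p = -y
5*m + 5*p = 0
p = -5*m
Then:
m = 0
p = 0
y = 0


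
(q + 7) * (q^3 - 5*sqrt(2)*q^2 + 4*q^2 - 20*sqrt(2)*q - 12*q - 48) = q^4 - 5*sqrt(2)*q^3 + 11*q^3 - 55*sqrt(2)*q^2 + 16*q^2 - 140*sqrt(2)*q - 132*q - 336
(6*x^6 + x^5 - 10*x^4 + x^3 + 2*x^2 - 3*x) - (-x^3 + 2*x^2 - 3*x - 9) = 6*x^6 + x^5 - 10*x^4 + 2*x^3 + 9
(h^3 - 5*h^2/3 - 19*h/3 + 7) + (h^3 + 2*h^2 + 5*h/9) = 2*h^3 + h^2/3 - 52*h/9 + 7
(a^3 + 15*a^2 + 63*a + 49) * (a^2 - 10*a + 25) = a^5 + 5*a^4 - 62*a^3 - 206*a^2 + 1085*a + 1225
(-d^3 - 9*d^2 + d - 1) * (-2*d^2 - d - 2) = 2*d^5 + 19*d^4 + 9*d^3 + 19*d^2 - d + 2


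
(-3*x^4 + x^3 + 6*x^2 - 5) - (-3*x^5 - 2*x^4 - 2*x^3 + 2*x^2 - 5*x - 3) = 3*x^5 - x^4 + 3*x^3 + 4*x^2 + 5*x - 2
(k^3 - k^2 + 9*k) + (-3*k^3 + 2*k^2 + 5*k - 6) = -2*k^3 + k^2 + 14*k - 6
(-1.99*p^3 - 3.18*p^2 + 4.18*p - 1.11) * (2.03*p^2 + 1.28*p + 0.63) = -4.0397*p^5 - 9.0026*p^4 + 3.1613*p^3 + 1.0937*p^2 + 1.2126*p - 0.6993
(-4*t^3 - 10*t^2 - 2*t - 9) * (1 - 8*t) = 32*t^4 + 76*t^3 + 6*t^2 + 70*t - 9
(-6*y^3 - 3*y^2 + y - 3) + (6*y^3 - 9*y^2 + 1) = -12*y^2 + y - 2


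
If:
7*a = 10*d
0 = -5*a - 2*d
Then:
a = 0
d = 0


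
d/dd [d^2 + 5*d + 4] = 2*d + 5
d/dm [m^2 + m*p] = 2*m + p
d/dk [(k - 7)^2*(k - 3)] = (k - 7)*(3*k - 13)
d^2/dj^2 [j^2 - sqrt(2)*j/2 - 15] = 2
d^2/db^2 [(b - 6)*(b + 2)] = 2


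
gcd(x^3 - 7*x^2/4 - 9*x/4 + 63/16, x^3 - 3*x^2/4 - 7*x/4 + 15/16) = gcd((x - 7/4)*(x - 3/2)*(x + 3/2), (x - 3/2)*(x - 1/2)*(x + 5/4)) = x - 3/2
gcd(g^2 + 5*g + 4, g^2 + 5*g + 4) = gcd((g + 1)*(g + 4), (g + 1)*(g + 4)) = g^2 + 5*g + 4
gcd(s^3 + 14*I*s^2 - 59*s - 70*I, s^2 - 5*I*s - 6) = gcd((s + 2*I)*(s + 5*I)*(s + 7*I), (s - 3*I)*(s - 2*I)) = 1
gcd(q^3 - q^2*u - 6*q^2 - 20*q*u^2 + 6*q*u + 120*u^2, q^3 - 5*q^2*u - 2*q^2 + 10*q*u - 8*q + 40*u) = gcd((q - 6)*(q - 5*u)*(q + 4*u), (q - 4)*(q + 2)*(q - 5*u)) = q - 5*u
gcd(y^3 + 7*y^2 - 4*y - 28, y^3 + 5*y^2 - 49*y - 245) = y + 7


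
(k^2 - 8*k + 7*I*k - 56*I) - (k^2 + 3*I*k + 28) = -8*k + 4*I*k - 28 - 56*I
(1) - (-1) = 2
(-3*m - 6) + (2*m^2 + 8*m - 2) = 2*m^2 + 5*m - 8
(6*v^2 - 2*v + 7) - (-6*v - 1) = 6*v^2 + 4*v + 8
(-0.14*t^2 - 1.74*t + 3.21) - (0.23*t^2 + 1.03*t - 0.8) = -0.37*t^2 - 2.77*t + 4.01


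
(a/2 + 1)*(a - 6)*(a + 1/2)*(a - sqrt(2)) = a^4/2 - 7*a^3/4 - sqrt(2)*a^3/2 - 7*a^2 + 7*sqrt(2)*a^2/4 - 3*a + 7*sqrt(2)*a + 3*sqrt(2)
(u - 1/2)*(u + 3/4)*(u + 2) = u^3 + 9*u^2/4 + u/8 - 3/4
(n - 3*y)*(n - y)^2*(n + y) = n^4 - 4*n^3*y + 2*n^2*y^2 + 4*n*y^3 - 3*y^4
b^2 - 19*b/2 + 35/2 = (b - 7)*(b - 5/2)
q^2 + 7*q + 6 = (q + 1)*(q + 6)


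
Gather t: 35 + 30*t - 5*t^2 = -5*t^2 + 30*t + 35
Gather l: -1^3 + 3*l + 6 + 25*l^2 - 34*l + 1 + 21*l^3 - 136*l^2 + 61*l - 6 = 21*l^3 - 111*l^2 + 30*l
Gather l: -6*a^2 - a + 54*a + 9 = -6*a^2 + 53*a + 9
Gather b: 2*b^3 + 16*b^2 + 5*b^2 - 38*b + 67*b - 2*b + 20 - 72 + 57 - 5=2*b^3 + 21*b^2 + 27*b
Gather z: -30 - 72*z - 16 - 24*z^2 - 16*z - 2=-24*z^2 - 88*z - 48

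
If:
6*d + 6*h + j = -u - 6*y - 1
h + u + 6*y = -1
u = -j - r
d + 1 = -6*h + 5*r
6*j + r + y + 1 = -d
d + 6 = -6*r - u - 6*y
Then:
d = 5704/4699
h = -6723/4699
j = -609/4699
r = -5987/4699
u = 6596/4699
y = -6/37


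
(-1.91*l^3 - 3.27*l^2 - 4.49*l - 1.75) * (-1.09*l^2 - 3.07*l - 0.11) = 2.0819*l^5 + 9.428*l^4 + 15.1431*l^3 + 16.0515*l^2 + 5.8664*l + 0.1925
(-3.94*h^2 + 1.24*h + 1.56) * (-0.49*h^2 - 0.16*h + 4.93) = 1.9306*h^4 + 0.0227999999999999*h^3 - 20.387*h^2 + 5.8636*h + 7.6908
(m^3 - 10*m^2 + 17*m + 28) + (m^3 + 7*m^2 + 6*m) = 2*m^3 - 3*m^2 + 23*m + 28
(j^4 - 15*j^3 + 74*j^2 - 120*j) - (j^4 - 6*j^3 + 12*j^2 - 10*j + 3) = -9*j^3 + 62*j^2 - 110*j - 3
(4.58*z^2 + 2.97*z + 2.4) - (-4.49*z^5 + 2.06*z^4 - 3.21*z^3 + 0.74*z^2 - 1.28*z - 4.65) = 4.49*z^5 - 2.06*z^4 + 3.21*z^3 + 3.84*z^2 + 4.25*z + 7.05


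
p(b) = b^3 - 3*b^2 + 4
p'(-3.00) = 45.00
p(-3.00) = -50.00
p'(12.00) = 360.00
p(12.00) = 1300.00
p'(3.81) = 20.69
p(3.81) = 15.76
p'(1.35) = -2.63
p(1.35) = 0.99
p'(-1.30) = 12.87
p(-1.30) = -3.27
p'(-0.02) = 0.12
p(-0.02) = 4.00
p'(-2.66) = 37.19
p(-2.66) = -36.05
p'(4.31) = 29.87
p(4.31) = 28.33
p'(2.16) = 1.04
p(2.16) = 0.08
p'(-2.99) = 44.76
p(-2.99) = -49.55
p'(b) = 3*b^2 - 6*b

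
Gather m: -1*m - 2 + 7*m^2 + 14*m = 7*m^2 + 13*m - 2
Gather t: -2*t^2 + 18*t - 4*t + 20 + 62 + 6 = -2*t^2 + 14*t + 88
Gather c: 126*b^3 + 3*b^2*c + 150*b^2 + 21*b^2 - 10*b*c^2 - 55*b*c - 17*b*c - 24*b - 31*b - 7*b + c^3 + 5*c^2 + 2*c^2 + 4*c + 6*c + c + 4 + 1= 126*b^3 + 171*b^2 - 62*b + c^3 + c^2*(7 - 10*b) + c*(3*b^2 - 72*b + 11) + 5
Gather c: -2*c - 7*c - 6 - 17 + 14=-9*c - 9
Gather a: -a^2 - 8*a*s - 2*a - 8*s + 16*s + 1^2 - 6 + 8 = -a^2 + a*(-8*s - 2) + 8*s + 3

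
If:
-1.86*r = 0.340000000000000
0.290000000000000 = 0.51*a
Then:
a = 0.57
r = -0.18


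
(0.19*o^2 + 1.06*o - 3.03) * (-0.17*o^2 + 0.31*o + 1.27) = -0.0323*o^4 - 0.1213*o^3 + 1.085*o^2 + 0.4069*o - 3.8481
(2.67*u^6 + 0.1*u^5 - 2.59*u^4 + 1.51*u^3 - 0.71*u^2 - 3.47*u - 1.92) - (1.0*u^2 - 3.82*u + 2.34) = 2.67*u^6 + 0.1*u^5 - 2.59*u^4 + 1.51*u^3 - 1.71*u^2 + 0.35*u - 4.26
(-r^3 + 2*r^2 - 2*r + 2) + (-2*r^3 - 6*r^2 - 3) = -3*r^3 - 4*r^2 - 2*r - 1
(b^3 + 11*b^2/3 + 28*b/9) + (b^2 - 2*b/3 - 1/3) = b^3 + 14*b^2/3 + 22*b/9 - 1/3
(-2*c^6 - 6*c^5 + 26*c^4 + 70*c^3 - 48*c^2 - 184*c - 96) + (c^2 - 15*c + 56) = -2*c^6 - 6*c^5 + 26*c^4 + 70*c^3 - 47*c^2 - 199*c - 40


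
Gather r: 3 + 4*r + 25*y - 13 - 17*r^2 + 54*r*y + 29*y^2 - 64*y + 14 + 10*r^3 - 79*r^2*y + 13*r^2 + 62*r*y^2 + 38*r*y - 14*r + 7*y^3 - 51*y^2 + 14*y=10*r^3 + r^2*(-79*y - 4) + r*(62*y^2 + 92*y - 10) + 7*y^3 - 22*y^2 - 25*y + 4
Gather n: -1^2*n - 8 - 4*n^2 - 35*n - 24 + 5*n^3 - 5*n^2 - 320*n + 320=5*n^3 - 9*n^2 - 356*n + 288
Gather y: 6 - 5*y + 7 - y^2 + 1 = -y^2 - 5*y + 14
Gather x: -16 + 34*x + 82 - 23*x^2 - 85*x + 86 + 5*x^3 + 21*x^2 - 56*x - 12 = 5*x^3 - 2*x^2 - 107*x + 140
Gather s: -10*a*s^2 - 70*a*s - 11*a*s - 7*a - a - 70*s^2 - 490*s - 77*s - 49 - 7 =-8*a + s^2*(-10*a - 70) + s*(-81*a - 567) - 56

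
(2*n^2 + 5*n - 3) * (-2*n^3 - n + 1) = -4*n^5 - 10*n^4 + 4*n^3 - 3*n^2 + 8*n - 3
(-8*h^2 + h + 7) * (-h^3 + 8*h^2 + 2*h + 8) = 8*h^5 - 65*h^4 - 15*h^3 - 6*h^2 + 22*h + 56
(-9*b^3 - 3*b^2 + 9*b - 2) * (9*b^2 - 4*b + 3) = -81*b^5 + 9*b^4 + 66*b^3 - 63*b^2 + 35*b - 6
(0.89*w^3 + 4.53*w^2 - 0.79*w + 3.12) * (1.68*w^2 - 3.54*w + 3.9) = 1.4952*w^5 + 4.4598*w^4 - 13.8924*w^3 + 25.7052*w^2 - 14.1258*w + 12.168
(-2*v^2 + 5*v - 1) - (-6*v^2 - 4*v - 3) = 4*v^2 + 9*v + 2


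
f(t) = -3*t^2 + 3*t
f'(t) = 3 - 6*t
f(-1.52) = -11.49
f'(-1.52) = 12.12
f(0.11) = 0.29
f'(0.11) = 2.34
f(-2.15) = -20.32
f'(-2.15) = 15.90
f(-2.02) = -18.30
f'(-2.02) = 15.12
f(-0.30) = -1.17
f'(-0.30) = 4.80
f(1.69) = -3.50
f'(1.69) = -7.14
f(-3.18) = -39.88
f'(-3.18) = 22.08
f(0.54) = 0.75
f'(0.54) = -0.24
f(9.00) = -216.00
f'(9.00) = -51.00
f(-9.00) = -270.00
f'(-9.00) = 57.00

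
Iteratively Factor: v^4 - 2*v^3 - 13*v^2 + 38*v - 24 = (v - 2)*(v^3 - 13*v + 12) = (v - 3)*(v - 2)*(v^2 + 3*v - 4) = (v - 3)*(v - 2)*(v - 1)*(v + 4)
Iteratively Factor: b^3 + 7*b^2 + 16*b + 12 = (b + 3)*(b^2 + 4*b + 4) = (b + 2)*(b + 3)*(b + 2)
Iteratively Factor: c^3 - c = (c + 1)*(c^2 - c) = (c - 1)*(c + 1)*(c)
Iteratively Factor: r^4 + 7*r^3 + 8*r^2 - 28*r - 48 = (r + 4)*(r^3 + 3*r^2 - 4*r - 12) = (r + 3)*(r + 4)*(r^2 - 4) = (r - 2)*(r + 3)*(r + 4)*(r + 2)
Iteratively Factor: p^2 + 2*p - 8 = (p - 2)*(p + 4)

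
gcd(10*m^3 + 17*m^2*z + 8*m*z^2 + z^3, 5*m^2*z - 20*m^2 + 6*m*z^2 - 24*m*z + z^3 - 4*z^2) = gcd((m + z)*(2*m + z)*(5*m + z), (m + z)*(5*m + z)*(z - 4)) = 5*m^2 + 6*m*z + z^2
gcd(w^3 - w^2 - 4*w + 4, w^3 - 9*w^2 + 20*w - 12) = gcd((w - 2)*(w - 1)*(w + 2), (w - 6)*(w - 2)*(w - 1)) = w^2 - 3*w + 2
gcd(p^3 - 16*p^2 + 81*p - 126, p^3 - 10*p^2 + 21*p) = p^2 - 10*p + 21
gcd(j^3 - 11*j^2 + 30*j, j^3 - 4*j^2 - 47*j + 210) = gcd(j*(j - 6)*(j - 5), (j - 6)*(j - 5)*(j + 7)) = j^2 - 11*j + 30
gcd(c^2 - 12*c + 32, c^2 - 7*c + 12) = c - 4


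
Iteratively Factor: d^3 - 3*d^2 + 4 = (d - 2)*(d^2 - d - 2) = (d - 2)*(d + 1)*(d - 2)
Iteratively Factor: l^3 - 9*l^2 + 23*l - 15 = (l - 5)*(l^2 - 4*l + 3) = (l - 5)*(l - 3)*(l - 1)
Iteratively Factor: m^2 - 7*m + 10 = (m - 5)*(m - 2)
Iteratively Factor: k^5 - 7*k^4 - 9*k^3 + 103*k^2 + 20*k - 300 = (k - 2)*(k^4 - 5*k^3 - 19*k^2 + 65*k + 150) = (k - 2)*(k + 2)*(k^3 - 7*k^2 - 5*k + 75) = (k - 5)*(k - 2)*(k + 2)*(k^2 - 2*k - 15) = (k - 5)*(k - 2)*(k + 2)*(k + 3)*(k - 5)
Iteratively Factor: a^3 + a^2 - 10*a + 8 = (a - 2)*(a^2 + 3*a - 4) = (a - 2)*(a - 1)*(a + 4)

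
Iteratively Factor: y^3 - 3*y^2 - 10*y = (y)*(y^2 - 3*y - 10) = y*(y - 5)*(y + 2)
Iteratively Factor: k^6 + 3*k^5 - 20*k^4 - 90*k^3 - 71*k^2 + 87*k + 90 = (k - 1)*(k^5 + 4*k^4 - 16*k^3 - 106*k^2 - 177*k - 90) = (k - 1)*(k + 3)*(k^4 + k^3 - 19*k^2 - 49*k - 30) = (k - 5)*(k - 1)*(k + 3)*(k^3 + 6*k^2 + 11*k + 6) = (k - 5)*(k - 1)*(k + 1)*(k + 3)*(k^2 + 5*k + 6) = (k - 5)*(k - 1)*(k + 1)*(k + 2)*(k + 3)*(k + 3)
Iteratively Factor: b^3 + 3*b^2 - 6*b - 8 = (b - 2)*(b^2 + 5*b + 4) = (b - 2)*(b + 1)*(b + 4)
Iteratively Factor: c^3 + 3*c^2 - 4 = (c - 1)*(c^2 + 4*c + 4) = (c - 1)*(c + 2)*(c + 2)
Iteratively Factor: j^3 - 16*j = (j + 4)*(j^2 - 4*j) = (j - 4)*(j + 4)*(j)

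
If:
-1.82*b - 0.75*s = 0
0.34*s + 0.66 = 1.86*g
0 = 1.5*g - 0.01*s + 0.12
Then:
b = 1.02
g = -0.10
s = -2.47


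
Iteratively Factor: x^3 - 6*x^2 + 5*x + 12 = (x + 1)*(x^2 - 7*x + 12) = (x - 3)*(x + 1)*(x - 4)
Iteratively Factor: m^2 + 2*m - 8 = (m - 2)*(m + 4)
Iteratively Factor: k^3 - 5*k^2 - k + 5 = (k + 1)*(k^2 - 6*k + 5) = (k - 5)*(k + 1)*(k - 1)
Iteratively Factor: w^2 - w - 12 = (w + 3)*(w - 4)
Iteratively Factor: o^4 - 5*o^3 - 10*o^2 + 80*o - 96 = (o + 4)*(o^3 - 9*o^2 + 26*o - 24) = (o - 2)*(o + 4)*(o^2 - 7*o + 12) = (o - 3)*(o - 2)*(o + 4)*(o - 4)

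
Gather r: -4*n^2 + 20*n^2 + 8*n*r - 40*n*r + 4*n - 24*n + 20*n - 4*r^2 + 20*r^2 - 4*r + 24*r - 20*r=16*n^2 - 32*n*r + 16*r^2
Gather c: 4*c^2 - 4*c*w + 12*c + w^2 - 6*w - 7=4*c^2 + c*(12 - 4*w) + w^2 - 6*w - 7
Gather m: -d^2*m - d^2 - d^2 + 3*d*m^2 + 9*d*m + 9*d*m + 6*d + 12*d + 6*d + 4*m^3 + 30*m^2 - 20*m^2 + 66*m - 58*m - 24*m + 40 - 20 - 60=-2*d^2 + 24*d + 4*m^3 + m^2*(3*d + 10) + m*(-d^2 + 18*d - 16) - 40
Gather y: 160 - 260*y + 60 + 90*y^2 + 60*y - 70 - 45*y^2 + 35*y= 45*y^2 - 165*y + 150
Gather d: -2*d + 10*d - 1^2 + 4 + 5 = 8*d + 8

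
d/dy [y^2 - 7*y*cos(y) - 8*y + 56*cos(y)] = 7*y*sin(y) + 2*y - 56*sin(y) - 7*cos(y) - 8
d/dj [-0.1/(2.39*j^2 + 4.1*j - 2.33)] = (0.478*j + 0.41)/(2.39*j^2 + 4.1*j - 2.33)^2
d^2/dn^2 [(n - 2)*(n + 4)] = 2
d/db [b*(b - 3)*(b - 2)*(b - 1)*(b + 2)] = 5*b^4 - 16*b^3 - 3*b^2 + 32*b - 12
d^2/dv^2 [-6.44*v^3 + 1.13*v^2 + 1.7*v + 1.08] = 2.26 - 38.64*v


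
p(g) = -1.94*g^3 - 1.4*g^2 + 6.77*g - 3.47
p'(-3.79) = -66.22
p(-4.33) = 98.46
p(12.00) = -3476.15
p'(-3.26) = -45.95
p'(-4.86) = -117.09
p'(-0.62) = 6.27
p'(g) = -5.82*g^2 - 2.8*g + 6.77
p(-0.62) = -7.74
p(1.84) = -7.84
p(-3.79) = 56.38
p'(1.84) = -18.09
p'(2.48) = -35.97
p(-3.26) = 26.79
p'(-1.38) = -0.45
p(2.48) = -24.88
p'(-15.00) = -1260.73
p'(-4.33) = -90.22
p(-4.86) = 153.26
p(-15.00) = 6127.48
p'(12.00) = -864.91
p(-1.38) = -10.38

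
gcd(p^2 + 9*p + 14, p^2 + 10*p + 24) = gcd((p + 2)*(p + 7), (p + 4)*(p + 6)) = 1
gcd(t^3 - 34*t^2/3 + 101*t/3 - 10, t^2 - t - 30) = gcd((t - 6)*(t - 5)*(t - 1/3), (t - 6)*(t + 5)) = t - 6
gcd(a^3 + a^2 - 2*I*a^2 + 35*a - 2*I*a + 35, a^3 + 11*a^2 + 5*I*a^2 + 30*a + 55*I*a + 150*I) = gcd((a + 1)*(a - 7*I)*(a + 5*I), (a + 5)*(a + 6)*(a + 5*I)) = a + 5*I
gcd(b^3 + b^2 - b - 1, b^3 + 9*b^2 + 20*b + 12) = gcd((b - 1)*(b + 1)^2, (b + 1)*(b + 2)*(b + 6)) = b + 1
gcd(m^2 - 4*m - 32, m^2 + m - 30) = 1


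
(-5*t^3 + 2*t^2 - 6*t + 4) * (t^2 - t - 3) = -5*t^5 + 7*t^4 + 7*t^3 + 4*t^2 + 14*t - 12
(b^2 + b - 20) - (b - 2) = b^2 - 18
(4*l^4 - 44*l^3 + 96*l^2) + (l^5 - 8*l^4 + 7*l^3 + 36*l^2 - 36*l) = l^5 - 4*l^4 - 37*l^3 + 132*l^2 - 36*l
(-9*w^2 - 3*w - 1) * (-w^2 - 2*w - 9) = 9*w^4 + 21*w^3 + 88*w^2 + 29*w + 9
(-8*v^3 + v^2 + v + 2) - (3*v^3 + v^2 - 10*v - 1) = -11*v^3 + 11*v + 3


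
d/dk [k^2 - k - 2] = 2*k - 1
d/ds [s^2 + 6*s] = 2*s + 6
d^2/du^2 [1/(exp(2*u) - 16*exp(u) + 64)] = 4*(exp(u) + 4)*exp(u)/(exp(4*u) - 32*exp(3*u) + 384*exp(2*u) - 2048*exp(u) + 4096)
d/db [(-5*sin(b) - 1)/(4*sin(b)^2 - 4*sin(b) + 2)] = (10*sin(b)^2 + 4*sin(b) - 7)*cos(b)/(2*(-2*sin(b) - cos(2*b) + 2)^2)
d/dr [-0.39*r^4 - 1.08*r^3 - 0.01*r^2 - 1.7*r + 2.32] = -1.56*r^3 - 3.24*r^2 - 0.02*r - 1.7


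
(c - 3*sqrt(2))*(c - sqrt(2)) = c^2 - 4*sqrt(2)*c + 6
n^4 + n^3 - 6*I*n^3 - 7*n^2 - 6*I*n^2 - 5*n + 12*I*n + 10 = (n - 1)*(n + 2)*(n - 5*I)*(n - I)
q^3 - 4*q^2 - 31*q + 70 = (q - 7)*(q - 2)*(q + 5)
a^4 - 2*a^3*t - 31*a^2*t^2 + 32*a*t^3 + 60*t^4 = (a - 6*t)*(a - 2*t)*(a + t)*(a + 5*t)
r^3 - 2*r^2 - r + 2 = (r - 2)*(r - 1)*(r + 1)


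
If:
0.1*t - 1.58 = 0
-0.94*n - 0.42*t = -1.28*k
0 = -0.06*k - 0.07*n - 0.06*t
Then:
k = -2.92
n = -11.04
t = 15.80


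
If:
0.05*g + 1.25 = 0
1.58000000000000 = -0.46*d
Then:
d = -3.43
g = -25.00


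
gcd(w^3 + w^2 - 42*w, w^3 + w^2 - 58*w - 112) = w + 7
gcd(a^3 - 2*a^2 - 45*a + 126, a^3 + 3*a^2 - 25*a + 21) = a^2 + 4*a - 21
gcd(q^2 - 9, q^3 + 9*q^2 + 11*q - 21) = q + 3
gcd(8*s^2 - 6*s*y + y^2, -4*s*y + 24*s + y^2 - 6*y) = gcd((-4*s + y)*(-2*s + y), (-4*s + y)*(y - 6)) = -4*s + y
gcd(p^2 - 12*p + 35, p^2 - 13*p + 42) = p - 7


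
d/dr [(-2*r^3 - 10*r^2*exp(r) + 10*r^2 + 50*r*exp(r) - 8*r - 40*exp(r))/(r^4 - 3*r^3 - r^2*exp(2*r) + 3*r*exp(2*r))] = 2*(r*(r^3 - 3*r^2 - r*exp(2*r) + 3*exp(2*r))*(-5*r^2*exp(r) - 3*r^2 + 15*r*exp(r) + 10*r + 5*exp(r) - 4) + (4*r^3 - 2*r^2*exp(2*r) - 9*r^2 + 4*r*exp(2*r) + 3*exp(2*r))*(r^3 + 5*r^2*exp(r) - 5*r^2 - 25*r*exp(r) + 4*r + 20*exp(r)))/(r^2*(r^3 - 3*r^2 - r*exp(2*r) + 3*exp(2*r))^2)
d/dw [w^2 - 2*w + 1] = 2*w - 2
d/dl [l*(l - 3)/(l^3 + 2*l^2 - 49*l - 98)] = (-l^4 + 6*l^3 - 43*l^2 - 196*l + 294)/(l^6 + 4*l^5 - 94*l^4 - 392*l^3 + 2009*l^2 + 9604*l + 9604)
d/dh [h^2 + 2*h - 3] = 2*h + 2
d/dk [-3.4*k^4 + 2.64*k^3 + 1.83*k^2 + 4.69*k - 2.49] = -13.6*k^3 + 7.92*k^2 + 3.66*k + 4.69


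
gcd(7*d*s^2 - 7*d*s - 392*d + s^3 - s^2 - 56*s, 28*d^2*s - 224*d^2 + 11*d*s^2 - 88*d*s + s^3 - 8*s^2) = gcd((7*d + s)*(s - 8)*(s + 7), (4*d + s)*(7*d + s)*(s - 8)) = 7*d*s - 56*d + s^2 - 8*s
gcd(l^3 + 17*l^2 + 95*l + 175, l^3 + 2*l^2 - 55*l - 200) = l^2 + 10*l + 25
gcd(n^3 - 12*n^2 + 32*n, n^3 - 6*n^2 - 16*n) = n^2 - 8*n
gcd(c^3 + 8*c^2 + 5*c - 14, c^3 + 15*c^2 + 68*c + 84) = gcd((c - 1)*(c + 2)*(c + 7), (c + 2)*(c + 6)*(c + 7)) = c^2 + 9*c + 14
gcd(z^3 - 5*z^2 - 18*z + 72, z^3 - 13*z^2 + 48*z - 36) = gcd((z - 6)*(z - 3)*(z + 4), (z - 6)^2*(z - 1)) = z - 6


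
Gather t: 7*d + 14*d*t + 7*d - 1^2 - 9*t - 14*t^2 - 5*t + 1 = 14*d - 14*t^2 + t*(14*d - 14)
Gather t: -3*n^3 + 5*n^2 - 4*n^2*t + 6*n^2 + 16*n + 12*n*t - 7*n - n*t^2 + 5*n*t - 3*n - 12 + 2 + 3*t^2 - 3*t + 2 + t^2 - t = -3*n^3 + 11*n^2 + 6*n + t^2*(4 - n) + t*(-4*n^2 + 17*n - 4) - 8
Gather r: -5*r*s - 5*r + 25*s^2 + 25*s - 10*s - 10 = r*(-5*s - 5) + 25*s^2 + 15*s - 10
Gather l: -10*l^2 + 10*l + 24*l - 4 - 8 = -10*l^2 + 34*l - 12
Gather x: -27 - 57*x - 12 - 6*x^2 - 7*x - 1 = -6*x^2 - 64*x - 40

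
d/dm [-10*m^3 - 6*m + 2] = -30*m^2 - 6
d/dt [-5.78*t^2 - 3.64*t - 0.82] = -11.56*t - 3.64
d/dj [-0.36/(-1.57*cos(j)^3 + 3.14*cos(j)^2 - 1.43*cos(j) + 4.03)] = (1.6956*cos(j)^2 - 2.2608*cos(j) + 0.5148)*sin(j)/(1.57*cos(j)^3 - 3.14*cos(j)^2 + 1.43*cos(j) - 4.03)^2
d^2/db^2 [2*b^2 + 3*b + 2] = 4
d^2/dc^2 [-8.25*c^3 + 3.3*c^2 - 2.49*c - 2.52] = 6.6 - 49.5*c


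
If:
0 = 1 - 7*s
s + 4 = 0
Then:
No Solution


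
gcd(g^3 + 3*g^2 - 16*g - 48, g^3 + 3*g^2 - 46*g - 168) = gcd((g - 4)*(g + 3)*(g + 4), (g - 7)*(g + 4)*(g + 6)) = g + 4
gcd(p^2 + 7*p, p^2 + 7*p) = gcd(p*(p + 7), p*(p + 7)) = p^2 + 7*p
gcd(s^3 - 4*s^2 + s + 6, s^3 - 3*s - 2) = s^2 - s - 2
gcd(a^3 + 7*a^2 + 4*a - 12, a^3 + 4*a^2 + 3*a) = 1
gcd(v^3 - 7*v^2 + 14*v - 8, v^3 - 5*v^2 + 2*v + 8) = v^2 - 6*v + 8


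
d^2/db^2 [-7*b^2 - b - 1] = -14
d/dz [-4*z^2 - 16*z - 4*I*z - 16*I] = -8*z - 16 - 4*I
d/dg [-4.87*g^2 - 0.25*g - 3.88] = -9.74*g - 0.25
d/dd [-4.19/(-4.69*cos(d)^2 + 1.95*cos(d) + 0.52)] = (39.3022*cos(d) - 8.1705)*sin(d)/(-4.69*cos(d)^2 + 1.95*cos(d) + 0.52)^2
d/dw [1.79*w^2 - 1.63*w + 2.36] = 3.58*w - 1.63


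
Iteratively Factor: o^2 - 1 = (o + 1)*(o - 1)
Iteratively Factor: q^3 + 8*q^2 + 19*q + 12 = (q + 3)*(q^2 + 5*q + 4) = (q + 1)*(q + 3)*(q + 4)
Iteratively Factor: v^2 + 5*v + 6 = (v + 2)*(v + 3)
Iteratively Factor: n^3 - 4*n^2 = (n)*(n^2 - 4*n) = n*(n - 4)*(n)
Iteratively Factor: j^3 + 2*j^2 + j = (j)*(j^2 + 2*j + 1) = j*(j + 1)*(j + 1)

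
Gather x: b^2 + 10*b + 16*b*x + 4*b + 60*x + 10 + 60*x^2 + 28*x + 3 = b^2 + 14*b + 60*x^2 + x*(16*b + 88) + 13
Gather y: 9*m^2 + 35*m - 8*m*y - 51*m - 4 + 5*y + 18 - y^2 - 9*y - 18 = 9*m^2 - 16*m - y^2 + y*(-8*m - 4) - 4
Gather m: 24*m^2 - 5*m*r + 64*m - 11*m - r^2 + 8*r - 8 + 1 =24*m^2 + m*(53 - 5*r) - r^2 + 8*r - 7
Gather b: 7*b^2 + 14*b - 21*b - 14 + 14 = 7*b^2 - 7*b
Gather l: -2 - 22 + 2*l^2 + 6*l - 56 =2*l^2 + 6*l - 80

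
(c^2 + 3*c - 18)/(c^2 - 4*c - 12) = (-c^2 - 3*c + 18)/(-c^2 + 4*c + 12)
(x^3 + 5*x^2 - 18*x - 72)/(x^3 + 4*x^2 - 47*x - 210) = (x^2 - x - 12)/(x^2 - 2*x - 35)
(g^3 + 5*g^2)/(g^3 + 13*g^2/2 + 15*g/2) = 2*g/(2*g + 3)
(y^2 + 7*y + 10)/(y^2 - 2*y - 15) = (y^2 + 7*y + 10)/(y^2 - 2*y - 15)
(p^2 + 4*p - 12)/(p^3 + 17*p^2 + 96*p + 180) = (p - 2)/(p^2 + 11*p + 30)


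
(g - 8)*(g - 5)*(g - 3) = g^3 - 16*g^2 + 79*g - 120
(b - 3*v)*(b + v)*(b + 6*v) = b^3 + 4*b^2*v - 15*b*v^2 - 18*v^3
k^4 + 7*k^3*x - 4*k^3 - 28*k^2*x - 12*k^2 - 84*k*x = k*(k - 6)*(k + 2)*(k + 7*x)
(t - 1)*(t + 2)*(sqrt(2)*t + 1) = sqrt(2)*t^3 + t^2 + sqrt(2)*t^2 - 2*sqrt(2)*t + t - 2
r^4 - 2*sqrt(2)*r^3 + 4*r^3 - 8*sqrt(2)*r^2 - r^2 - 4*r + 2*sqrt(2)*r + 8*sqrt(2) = (r - 1)*(r + 1)*(r + 4)*(r - 2*sqrt(2))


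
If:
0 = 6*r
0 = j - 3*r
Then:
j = 0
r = 0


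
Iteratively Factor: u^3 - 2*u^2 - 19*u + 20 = (u + 4)*(u^2 - 6*u + 5) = (u - 5)*(u + 4)*(u - 1)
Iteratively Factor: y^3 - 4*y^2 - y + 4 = (y - 1)*(y^2 - 3*y - 4) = (y - 1)*(y + 1)*(y - 4)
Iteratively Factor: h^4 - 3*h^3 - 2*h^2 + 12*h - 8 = (h - 1)*(h^3 - 2*h^2 - 4*h + 8) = (h - 2)*(h - 1)*(h^2 - 4) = (h - 2)*(h - 1)*(h + 2)*(h - 2)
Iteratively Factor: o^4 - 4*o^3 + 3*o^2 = (o)*(o^3 - 4*o^2 + 3*o) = o^2*(o^2 - 4*o + 3) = o^2*(o - 3)*(o - 1)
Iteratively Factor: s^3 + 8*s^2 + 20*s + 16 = (s + 4)*(s^2 + 4*s + 4) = (s + 2)*(s + 4)*(s + 2)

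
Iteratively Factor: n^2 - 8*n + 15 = (n - 3)*(n - 5)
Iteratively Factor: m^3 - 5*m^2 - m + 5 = (m + 1)*(m^2 - 6*m + 5) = (m - 5)*(m + 1)*(m - 1)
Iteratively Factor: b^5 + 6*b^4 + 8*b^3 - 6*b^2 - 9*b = (b - 1)*(b^4 + 7*b^3 + 15*b^2 + 9*b) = (b - 1)*(b + 3)*(b^3 + 4*b^2 + 3*b) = (b - 1)*(b + 3)^2*(b^2 + b) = b*(b - 1)*(b + 3)^2*(b + 1)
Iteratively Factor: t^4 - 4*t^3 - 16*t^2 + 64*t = (t)*(t^3 - 4*t^2 - 16*t + 64) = t*(t - 4)*(t^2 - 16) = t*(t - 4)^2*(t + 4)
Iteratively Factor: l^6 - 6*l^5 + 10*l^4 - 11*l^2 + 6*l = (l)*(l^5 - 6*l^4 + 10*l^3 - 11*l + 6) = l*(l - 1)*(l^4 - 5*l^3 + 5*l^2 + 5*l - 6) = l*(l - 1)^2*(l^3 - 4*l^2 + l + 6) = l*(l - 3)*(l - 1)^2*(l^2 - l - 2) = l*(l - 3)*(l - 2)*(l - 1)^2*(l + 1)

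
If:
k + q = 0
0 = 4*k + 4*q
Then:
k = -q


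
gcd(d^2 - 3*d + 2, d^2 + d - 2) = d - 1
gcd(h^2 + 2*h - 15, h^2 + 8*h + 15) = h + 5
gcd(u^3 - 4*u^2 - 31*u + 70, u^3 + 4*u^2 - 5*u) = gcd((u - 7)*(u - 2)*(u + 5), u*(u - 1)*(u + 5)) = u + 5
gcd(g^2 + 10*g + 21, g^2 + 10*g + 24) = 1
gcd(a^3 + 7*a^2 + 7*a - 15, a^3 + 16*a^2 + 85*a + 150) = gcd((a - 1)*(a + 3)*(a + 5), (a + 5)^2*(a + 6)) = a + 5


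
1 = 1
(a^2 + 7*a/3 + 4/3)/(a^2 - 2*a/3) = (3*a^2 + 7*a + 4)/(a*(3*a - 2))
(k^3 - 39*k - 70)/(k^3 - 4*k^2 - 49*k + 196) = (k^2 + 7*k + 10)/(k^2 + 3*k - 28)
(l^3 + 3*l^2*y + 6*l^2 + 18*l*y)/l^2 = l + 3*y + 6 + 18*y/l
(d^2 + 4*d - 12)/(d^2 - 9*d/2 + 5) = 2*(d + 6)/(2*d - 5)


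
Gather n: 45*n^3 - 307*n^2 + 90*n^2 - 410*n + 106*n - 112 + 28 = 45*n^3 - 217*n^2 - 304*n - 84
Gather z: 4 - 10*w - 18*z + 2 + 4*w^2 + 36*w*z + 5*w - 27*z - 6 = 4*w^2 - 5*w + z*(36*w - 45)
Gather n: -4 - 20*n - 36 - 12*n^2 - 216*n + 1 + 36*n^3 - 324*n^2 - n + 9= 36*n^3 - 336*n^2 - 237*n - 30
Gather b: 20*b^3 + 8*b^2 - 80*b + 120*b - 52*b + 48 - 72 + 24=20*b^3 + 8*b^2 - 12*b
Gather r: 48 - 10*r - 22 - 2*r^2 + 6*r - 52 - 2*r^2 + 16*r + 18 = -4*r^2 + 12*r - 8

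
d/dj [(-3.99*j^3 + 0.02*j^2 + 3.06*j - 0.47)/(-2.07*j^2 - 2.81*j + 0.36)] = (8.2593*j^4 + 22.4238*j^3 + 1.9688*j^2 - 1.9314*j - 0.2191)/(4.2849*j^4 + 11.6334*j^3 + 6.4057*j^2 - 2.0232*j + 0.1296)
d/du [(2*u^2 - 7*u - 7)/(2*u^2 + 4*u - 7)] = 11*(2*u^2 + 7)/(4*u^4 + 16*u^3 - 12*u^2 - 56*u + 49)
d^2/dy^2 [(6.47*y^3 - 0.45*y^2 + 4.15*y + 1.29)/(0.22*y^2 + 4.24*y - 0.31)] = (2.8421709430404e-14*y^4 + 234.753892*y^3 - 50.834532*y^2 + 12.648654*y + 57.381194)/(0.010648*y^6 + 0.615648*y^5 + 11.820204*y^4 + 74.490016*y^3 - 16.655742*y^2 + 1.222392*y - 0.029791)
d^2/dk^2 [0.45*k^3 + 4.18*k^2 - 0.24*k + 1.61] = 2.7*k + 8.36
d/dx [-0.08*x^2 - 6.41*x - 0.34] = -0.16*x - 6.41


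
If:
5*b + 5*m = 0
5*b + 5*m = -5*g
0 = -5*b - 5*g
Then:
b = 0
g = 0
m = 0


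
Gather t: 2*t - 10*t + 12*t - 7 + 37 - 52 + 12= 4*t - 10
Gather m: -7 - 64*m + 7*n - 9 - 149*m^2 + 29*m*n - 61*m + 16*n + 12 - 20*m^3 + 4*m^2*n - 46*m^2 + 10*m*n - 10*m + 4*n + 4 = -20*m^3 + m^2*(4*n - 195) + m*(39*n - 135) + 27*n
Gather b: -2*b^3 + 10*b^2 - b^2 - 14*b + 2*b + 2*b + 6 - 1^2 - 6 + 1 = -2*b^3 + 9*b^2 - 10*b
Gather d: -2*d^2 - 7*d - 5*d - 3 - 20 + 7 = -2*d^2 - 12*d - 16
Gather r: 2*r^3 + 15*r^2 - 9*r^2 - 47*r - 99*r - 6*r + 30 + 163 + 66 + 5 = 2*r^3 + 6*r^2 - 152*r + 264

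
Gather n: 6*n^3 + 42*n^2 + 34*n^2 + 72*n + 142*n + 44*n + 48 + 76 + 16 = 6*n^3 + 76*n^2 + 258*n + 140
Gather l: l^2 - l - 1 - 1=l^2 - l - 2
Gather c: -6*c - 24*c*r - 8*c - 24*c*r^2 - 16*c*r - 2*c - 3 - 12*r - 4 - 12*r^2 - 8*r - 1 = c*(-24*r^2 - 40*r - 16) - 12*r^2 - 20*r - 8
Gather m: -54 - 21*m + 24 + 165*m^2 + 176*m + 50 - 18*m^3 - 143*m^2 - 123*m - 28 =-18*m^3 + 22*m^2 + 32*m - 8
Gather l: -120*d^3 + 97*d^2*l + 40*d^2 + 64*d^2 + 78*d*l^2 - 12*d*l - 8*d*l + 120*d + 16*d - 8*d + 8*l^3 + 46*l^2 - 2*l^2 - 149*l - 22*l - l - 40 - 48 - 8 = -120*d^3 + 104*d^2 + 128*d + 8*l^3 + l^2*(78*d + 44) + l*(97*d^2 - 20*d - 172) - 96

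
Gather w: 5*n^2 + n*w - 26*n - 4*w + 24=5*n^2 - 26*n + w*(n - 4) + 24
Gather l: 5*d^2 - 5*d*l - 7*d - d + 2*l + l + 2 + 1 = 5*d^2 - 8*d + l*(3 - 5*d) + 3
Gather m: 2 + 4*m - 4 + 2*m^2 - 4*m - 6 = 2*m^2 - 8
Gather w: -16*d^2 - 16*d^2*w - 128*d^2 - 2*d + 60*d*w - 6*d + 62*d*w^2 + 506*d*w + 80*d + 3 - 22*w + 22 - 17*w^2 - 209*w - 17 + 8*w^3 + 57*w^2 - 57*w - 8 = -144*d^2 + 72*d + 8*w^3 + w^2*(62*d + 40) + w*(-16*d^2 + 566*d - 288)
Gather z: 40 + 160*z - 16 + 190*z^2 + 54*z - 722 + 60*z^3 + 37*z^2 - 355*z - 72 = 60*z^3 + 227*z^2 - 141*z - 770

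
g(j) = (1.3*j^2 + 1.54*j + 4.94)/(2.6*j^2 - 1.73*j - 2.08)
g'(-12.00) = -0.00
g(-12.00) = 0.44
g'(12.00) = -0.01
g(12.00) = 0.60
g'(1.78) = -7.37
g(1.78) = 3.83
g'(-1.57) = 0.78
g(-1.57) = 0.81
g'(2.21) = -2.03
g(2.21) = 2.16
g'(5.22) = -0.09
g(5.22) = 0.81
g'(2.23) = -1.95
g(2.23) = 2.12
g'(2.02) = -3.27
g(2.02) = 2.65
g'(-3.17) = 0.05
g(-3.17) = 0.44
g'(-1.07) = 4.17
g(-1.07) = 1.74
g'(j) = (1.73 - 5.2*j)*(1.3*j^2 + 1.54*j + 4.94)/(2.6*j^2 - 1.73*j - 2.08)^2 + (2.6*j + 1.54)/(2.6*j^2 - 1.73*j - 2.08) = (-6.253*j^2 - 31.096*j + 5.343)/(6.76*j^4 - 8.996*j^3 - 7.8231*j^2 + 7.1968*j + 4.3264)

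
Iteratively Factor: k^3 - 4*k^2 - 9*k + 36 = (k + 3)*(k^2 - 7*k + 12) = (k - 3)*(k + 3)*(k - 4)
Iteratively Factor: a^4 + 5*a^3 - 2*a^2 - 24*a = (a - 2)*(a^3 + 7*a^2 + 12*a) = (a - 2)*(a + 4)*(a^2 + 3*a) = a*(a - 2)*(a + 4)*(a + 3)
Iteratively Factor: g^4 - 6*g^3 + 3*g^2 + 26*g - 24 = (g - 4)*(g^3 - 2*g^2 - 5*g + 6) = (g - 4)*(g - 3)*(g^2 + g - 2) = (g - 4)*(g - 3)*(g + 2)*(g - 1)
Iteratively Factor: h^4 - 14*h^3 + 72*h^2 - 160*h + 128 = (h - 4)*(h^3 - 10*h^2 + 32*h - 32) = (h - 4)*(h - 2)*(h^2 - 8*h + 16) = (h - 4)^2*(h - 2)*(h - 4)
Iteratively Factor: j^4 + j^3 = (j)*(j^3 + j^2) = j*(j + 1)*(j^2) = j^2*(j + 1)*(j)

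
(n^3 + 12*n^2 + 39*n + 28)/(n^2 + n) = n + 11 + 28/n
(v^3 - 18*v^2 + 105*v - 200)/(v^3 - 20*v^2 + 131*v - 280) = (v - 5)/(v - 7)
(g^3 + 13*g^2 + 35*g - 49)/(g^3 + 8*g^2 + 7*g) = (g^2 + 6*g - 7)/(g*(g + 1))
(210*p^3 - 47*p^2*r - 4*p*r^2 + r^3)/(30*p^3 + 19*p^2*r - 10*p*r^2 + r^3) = (7*p + r)/(p + r)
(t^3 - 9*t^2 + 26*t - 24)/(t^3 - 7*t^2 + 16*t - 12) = (t - 4)/(t - 2)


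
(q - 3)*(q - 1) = q^2 - 4*q + 3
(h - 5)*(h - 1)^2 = h^3 - 7*h^2 + 11*h - 5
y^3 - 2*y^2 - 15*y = y*(y - 5)*(y + 3)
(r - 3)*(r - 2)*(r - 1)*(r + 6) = r^4 - 25*r^2 + 60*r - 36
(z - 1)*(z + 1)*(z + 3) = z^3 + 3*z^2 - z - 3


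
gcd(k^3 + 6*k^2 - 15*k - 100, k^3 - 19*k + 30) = k + 5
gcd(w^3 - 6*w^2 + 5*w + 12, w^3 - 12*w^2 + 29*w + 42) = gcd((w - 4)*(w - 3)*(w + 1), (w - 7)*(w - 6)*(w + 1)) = w + 1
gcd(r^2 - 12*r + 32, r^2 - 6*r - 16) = r - 8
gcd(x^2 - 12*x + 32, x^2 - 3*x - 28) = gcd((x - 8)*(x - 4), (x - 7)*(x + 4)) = 1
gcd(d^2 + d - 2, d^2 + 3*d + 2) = d + 2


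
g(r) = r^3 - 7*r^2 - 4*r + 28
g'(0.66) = -11.93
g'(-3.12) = 68.88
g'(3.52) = -16.11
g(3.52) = -29.20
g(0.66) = 22.60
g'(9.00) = 113.00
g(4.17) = -37.89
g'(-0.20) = -1.08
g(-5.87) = -391.98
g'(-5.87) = 181.55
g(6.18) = -28.04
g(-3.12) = -58.03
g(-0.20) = 28.51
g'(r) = 3*r^2 - 14*r - 4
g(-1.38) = 17.56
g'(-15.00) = 881.00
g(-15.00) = -4862.00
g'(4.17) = -10.21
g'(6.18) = 24.06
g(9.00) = 154.00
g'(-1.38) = 21.03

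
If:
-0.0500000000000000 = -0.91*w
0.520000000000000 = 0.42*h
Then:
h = 1.24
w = 0.05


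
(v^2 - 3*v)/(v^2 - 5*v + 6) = v/(v - 2)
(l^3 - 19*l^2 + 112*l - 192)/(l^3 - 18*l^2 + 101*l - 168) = (l - 8)/(l - 7)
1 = 1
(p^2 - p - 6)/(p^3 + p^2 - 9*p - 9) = (p + 2)/(p^2 + 4*p + 3)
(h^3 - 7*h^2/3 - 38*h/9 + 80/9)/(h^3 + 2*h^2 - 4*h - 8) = (9*h^2 - 39*h + 40)/(9*(h^2 - 4))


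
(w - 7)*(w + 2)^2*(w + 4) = w^4 + w^3 - 36*w^2 - 124*w - 112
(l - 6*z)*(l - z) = l^2 - 7*l*z + 6*z^2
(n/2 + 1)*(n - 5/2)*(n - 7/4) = n^3/2 - 9*n^2/8 - 33*n/16 + 35/8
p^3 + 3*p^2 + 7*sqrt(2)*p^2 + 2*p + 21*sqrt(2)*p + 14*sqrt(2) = (p + 1)*(p + 2)*(p + 7*sqrt(2))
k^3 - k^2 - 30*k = k*(k - 6)*(k + 5)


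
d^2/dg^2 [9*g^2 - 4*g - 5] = 18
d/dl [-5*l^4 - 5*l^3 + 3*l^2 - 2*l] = -20*l^3 - 15*l^2 + 6*l - 2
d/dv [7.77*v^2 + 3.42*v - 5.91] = 15.54*v + 3.42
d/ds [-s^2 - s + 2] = -2*s - 1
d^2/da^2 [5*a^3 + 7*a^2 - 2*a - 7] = 30*a + 14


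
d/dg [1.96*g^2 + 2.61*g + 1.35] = 3.92*g + 2.61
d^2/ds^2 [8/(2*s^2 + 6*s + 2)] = 8*(-s^2 - 3*s + (2*s + 3)^2 - 1)/(s^2 + 3*s + 1)^3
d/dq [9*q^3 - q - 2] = 27*q^2 - 1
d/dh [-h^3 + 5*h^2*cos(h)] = h*(-5*h*sin(h) - 3*h + 10*cos(h))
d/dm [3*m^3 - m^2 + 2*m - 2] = 9*m^2 - 2*m + 2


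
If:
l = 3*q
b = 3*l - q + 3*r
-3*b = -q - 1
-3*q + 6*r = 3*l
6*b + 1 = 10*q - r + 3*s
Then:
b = 14/41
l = 3/41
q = 1/41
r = 2/41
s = 39/41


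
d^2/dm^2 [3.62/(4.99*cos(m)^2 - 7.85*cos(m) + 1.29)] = (-360.553448*(1 - cos(m)^2)^2 + 425.40249*cos(m)^3 - 310.140966*cos(m)^2 - 887.46291*cos(m) + 760.095744)/(4.99*cos(m)^2 - 7.85*cos(m) + 1.29)^3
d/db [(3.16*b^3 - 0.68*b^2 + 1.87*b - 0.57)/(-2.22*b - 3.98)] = (-14.0304*b^3 - 36.2208*b^2 + 5.4128*b - 8.708)/(4.9284*b^2 + 17.6712*b + 15.8404)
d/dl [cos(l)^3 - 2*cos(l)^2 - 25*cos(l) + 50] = (-3*cos(l)^2 + 4*cos(l) + 25)*sin(l)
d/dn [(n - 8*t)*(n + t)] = 2*n - 7*t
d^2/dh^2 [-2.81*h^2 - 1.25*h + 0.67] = -5.62000000000000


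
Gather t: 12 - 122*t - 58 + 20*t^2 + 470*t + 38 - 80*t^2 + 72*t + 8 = -60*t^2 + 420*t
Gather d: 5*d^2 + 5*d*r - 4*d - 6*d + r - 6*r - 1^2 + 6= 5*d^2 + d*(5*r - 10) - 5*r + 5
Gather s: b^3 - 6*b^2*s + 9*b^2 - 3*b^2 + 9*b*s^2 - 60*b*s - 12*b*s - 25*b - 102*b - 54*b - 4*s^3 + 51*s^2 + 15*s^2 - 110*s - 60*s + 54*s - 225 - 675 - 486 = b^3 + 6*b^2 - 181*b - 4*s^3 + s^2*(9*b + 66) + s*(-6*b^2 - 72*b - 116) - 1386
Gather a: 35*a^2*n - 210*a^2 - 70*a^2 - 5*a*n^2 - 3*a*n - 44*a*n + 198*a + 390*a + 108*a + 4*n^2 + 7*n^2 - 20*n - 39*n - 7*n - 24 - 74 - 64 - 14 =a^2*(35*n - 280) + a*(-5*n^2 - 47*n + 696) + 11*n^2 - 66*n - 176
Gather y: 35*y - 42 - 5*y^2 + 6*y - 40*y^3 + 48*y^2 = -40*y^3 + 43*y^2 + 41*y - 42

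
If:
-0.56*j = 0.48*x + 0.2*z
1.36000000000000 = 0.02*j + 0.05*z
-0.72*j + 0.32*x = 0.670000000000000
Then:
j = -4.13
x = -7.20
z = 28.85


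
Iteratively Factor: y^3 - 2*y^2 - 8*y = (y)*(y^2 - 2*y - 8) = y*(y - 4)*(y + 2)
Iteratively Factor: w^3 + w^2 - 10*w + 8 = (w - 1)*(w^2 + 2*w - 8) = (w - 1)*(w + 4)*(w - 2)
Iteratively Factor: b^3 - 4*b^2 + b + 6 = (b - 3)*(b^2 - b - 2) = (b - 3)*(b + 1)*(b - 2)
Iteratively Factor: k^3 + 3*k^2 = (k)*(k^2 + 3*k) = k^2*(k + 3)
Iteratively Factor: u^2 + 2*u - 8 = (u + 4)*(u - 2)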